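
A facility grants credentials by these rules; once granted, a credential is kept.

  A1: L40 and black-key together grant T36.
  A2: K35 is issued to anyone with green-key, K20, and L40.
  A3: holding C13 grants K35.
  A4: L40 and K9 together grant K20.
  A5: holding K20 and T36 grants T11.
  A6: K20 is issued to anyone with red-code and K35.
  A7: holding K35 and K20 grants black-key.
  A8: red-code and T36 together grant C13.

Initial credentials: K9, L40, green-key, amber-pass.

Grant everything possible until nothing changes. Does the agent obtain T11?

Holding L40 and K9 grants K20 (A4).
Holding green-key, K20, and L40 grants K35 (A2).
Holding K35 and K20 grants black-key (A7).
Holding L40 and black-key grants T36 (A1).
Holding K20 and T36 grants T11 (A5).

Yes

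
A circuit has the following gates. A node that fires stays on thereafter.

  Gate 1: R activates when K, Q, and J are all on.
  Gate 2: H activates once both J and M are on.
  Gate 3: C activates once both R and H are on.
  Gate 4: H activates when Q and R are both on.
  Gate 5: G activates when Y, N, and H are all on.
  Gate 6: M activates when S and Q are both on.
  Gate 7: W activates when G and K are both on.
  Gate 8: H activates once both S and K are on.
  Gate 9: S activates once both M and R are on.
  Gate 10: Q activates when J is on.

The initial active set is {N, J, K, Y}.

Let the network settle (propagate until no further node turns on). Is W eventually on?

Yes

Gate 10: J on → Q on.
Gate 1: K, Q, and J on → R on.
Q and R are on, so H activates (Gate 4).
Gate 5: Y, N, and H on → G on.
Gate 7: G and K on → W on.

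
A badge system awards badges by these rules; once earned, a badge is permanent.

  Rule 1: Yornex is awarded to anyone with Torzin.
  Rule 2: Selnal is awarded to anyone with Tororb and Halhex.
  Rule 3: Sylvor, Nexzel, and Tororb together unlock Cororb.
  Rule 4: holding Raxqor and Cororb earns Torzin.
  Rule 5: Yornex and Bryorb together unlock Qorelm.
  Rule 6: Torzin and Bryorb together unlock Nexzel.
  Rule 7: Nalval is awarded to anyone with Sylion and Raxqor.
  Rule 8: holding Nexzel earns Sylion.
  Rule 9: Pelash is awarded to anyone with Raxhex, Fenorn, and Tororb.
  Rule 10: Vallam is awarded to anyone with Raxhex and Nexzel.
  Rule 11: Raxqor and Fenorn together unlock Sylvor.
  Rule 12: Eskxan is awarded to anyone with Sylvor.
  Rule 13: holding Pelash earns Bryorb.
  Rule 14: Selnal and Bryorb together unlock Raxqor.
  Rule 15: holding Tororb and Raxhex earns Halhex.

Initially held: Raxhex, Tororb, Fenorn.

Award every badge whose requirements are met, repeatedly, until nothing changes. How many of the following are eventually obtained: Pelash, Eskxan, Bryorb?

3

With Raxhex, Fenorn, and Tororb, Pelash is earned (Rule 9).
With Tororb and Raxhex, Halhex is earned (Rule 15).
With Pelash, Bryorb is earned (Rule 13).
With Tororb and Halhex, Selnal is earned (Rule 2).
With Selnal and Bryorb, Raxqor is earned (Rule 14).
With Raxqor and Fenorn, Sylvor is earned (Rule 11).
With Sylvor, Eskxan is earned (Rule 12).
Pelash: reached.
Eskxan: reached.
Bryorb: reached.
All 3 are reached.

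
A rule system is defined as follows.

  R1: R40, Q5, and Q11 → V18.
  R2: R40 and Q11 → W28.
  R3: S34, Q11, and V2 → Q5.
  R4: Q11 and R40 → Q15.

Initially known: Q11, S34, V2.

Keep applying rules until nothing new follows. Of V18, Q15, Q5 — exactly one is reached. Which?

From S34, Q11, and V2, R3 gives Q5.
Q15 would need Q11 and R40 (R4), but R40 is never established. V18 would need R40, Q5, and Q11 (R1), but R40 is never established.

Q5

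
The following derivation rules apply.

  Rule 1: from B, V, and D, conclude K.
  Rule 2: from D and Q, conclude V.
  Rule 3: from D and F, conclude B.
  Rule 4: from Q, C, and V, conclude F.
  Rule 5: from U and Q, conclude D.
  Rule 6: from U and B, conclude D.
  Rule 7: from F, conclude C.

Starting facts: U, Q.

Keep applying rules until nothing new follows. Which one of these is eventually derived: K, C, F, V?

V

U and Q hold, so D follows (Rule 5).
From D and Q, Rule 2 gives V.
F would need Q, C, and V (Rule 4), but C is never established. K would need B, V, and D (Rule 1), but B is never established. C would need F (Rule 7), but F is never established.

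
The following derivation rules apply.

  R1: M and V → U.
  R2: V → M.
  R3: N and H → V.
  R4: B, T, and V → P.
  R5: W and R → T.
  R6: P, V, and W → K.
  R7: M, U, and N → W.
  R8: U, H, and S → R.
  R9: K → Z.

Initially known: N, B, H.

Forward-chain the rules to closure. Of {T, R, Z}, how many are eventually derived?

0

T would need W and R (R5), but R is never established.
R would need U, H, and S (R8), but S is never established.
Z would need K (R9), but K is never established.
None of the 3 are reached.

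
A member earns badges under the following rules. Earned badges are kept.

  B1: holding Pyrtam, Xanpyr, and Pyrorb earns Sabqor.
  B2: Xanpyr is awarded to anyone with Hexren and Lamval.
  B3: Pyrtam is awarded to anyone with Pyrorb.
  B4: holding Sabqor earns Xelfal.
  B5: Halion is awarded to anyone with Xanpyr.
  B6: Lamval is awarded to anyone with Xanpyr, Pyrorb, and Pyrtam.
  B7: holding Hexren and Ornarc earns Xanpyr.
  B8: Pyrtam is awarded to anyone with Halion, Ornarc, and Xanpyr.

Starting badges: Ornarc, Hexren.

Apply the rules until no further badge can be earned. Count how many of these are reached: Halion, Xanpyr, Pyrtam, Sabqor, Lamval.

3

With Hexren and Ornarc, Xanpyr is earned (B7).
With Xanpyr, Halion is earned (B5).
With Halion, Ornarc, and Xanpyr, Pyrtam is earned (B8).
Halion: reached.
Xanpyr: reached.
Pyrtam: reached.
Sabqor would need Pyrtam, Xanpyr, and Pyrorb (B1), but Pyrorb is never earned.
Lamval would need Xanpyr, Pyrorb, and Pyrtam (B6), but Pyrorb is never earned.
Reached: Halion, Xanpyr, and Pyrtam — 3 of the 5.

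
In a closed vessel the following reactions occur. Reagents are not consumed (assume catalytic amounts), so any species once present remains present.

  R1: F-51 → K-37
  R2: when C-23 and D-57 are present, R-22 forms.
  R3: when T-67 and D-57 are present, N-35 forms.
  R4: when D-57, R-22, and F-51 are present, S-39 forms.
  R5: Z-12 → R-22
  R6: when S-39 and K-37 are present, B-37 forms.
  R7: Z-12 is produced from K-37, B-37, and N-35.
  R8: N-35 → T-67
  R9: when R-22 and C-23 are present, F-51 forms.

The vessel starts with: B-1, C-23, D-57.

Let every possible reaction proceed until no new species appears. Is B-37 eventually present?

Yes

C-23 and D-57 present → R-22 forms (R2).
R-22 and C-23 present → F-51 forms (R9).
F-51 present → K-37 forms (R1).
D-57, R-22, and F-51 present → S-39 forms (R4).
S-39 and K-37 present → B-37 forms (R6).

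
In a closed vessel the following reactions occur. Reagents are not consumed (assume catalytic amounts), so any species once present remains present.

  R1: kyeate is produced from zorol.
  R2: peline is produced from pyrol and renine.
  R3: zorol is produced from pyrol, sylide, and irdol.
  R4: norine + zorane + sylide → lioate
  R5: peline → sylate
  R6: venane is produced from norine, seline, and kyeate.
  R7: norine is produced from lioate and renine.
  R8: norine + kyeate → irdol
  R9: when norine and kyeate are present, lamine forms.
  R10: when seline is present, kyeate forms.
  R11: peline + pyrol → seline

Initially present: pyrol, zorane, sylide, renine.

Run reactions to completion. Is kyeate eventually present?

Yes

pyrol and renine present → peline forms (R2).
peline and pyrol present → seline forms (R11).
seline present → kyeate forms (R10).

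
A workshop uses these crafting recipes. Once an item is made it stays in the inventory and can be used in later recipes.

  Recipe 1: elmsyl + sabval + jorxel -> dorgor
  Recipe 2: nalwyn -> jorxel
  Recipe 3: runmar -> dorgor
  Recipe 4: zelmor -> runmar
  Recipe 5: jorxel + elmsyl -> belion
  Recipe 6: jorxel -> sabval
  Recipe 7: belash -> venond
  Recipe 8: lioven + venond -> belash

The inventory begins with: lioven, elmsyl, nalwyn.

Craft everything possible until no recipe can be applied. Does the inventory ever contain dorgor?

nalwyn -> jorxel (Recipe 2).
Using Recipe 6, jorxel makes sabval.
Using Recipe 1, elmsyl, sabval, and jorxel make dorgor.

Yes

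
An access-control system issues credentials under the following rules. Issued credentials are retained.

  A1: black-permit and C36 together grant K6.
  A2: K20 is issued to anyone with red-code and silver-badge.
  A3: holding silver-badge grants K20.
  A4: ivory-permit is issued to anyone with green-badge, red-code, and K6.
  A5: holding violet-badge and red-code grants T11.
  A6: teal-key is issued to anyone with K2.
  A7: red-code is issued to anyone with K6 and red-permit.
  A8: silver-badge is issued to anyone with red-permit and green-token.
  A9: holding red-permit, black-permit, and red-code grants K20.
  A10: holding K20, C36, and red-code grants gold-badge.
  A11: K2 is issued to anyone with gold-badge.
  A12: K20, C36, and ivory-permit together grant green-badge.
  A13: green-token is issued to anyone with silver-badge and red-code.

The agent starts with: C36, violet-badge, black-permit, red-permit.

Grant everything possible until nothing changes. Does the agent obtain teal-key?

Yes

Holding black-permit and C36 grants K6 (A1).
Holding K6 and red-permit grants red-code (A7).
Holding red-permit, black-permit, and red-code grants K20 (A9).
Holding K20, C36, and red-code grants gold-badge (A10).
Holding gold-badge grants K2 (A11).
Holding K2 grants teal-key (A6).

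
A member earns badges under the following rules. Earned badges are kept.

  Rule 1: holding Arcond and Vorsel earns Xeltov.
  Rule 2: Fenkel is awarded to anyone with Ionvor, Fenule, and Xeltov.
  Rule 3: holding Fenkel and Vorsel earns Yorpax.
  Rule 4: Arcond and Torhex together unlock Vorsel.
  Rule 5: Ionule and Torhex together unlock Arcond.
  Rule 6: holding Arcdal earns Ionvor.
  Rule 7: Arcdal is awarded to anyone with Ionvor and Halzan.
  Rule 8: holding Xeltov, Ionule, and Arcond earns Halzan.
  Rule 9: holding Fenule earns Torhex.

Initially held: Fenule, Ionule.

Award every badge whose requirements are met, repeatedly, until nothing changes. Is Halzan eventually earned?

Yes

With Fenule, Torhex is earned (Rule 9).
With Ionule and Torhex, Arcond is earned (Rule 5).
With Arcond and Torhex, Vorsel is earned (Rule 4).
With Arcond and Vorsel, Xeltov is earned (Rule 1).
With Xeltov, Ionule, and Arcond, Halzan is earned (Rule 8).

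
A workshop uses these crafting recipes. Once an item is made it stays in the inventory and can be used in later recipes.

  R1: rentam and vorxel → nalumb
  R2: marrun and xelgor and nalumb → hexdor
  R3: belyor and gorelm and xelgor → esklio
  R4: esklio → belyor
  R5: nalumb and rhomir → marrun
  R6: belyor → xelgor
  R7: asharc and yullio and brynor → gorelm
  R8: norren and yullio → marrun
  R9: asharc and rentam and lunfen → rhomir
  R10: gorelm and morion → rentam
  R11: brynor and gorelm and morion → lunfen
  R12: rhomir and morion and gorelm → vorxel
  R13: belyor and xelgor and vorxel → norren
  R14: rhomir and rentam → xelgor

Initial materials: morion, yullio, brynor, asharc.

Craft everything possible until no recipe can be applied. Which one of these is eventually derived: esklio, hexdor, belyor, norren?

hexdor

Using R7, asharc, yullio, and brynor make gorelm.
Using R11, brynor, gorelm, and morion make lunfen.
Using R10, gorelm and morion make rentam.
asharc and rentam and lunfen → rhomir (R9).
rhomir and morion and gorelm → vorxel (R12).
Using R14, rhomir and rentam make xelgor.
Using R1, rentam and vorxel make nalumb.
Using R5, nalumb and rhomir make marrun.
marrun and xelgor and nalumb → hexdor (R2).
belyor would need esklio (R4), but esklio is never obtained. esklio would need belyor, gorelm, and xelgor (R3), but belyor is never obtained. norren would need belyor, xelgor, and vorxel (R13), but belyor is never obtained.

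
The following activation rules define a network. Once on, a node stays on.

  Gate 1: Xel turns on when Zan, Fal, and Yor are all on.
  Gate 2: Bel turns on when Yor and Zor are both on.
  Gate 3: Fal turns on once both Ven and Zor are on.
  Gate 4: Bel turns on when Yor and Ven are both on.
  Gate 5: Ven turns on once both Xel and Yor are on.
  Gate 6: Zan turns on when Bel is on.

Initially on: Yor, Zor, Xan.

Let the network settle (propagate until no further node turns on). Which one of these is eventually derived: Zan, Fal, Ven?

Zan

Yor and Zor are on, so Bel turns on (Gate 2).
Bel is on, so Zan turns on (Gate 6).
Fal would need Ven and Zor (Gate 3), but Ven never turns on. Ven would need Xel and Yor (Gate 5), but Xel never turns on.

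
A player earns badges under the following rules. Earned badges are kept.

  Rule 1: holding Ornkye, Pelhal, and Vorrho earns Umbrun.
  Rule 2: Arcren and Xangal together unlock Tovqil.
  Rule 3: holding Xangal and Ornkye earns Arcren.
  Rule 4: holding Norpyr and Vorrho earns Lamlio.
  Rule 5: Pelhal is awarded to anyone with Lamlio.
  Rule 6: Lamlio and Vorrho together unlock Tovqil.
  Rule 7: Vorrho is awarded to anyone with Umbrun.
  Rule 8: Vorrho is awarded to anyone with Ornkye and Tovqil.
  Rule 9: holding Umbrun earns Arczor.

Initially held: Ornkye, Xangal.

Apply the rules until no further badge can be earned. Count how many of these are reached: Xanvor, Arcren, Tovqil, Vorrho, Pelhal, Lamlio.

With Xangal and Ornkye, Arcren is earned (Rule 3).
With Arcren and Xangal, Tovqil is earned (Rule 2).
With Ornkye and Tovqil, Vorrho is earned (Rule 8).
No rule produces Xanvor, and it is not given.
Arcren: reached.
Tovqil: reached.
Vorrho: reached.
Pelhal would need Lamlio (Rule 5), but Lamlio is never earned.
Lamlio would need Norpyr and Vorrho (Rule 4), but Norpyr is never earned.
Reached: Arcren, Tovqil, and Vorrho — 3 of the 6.

3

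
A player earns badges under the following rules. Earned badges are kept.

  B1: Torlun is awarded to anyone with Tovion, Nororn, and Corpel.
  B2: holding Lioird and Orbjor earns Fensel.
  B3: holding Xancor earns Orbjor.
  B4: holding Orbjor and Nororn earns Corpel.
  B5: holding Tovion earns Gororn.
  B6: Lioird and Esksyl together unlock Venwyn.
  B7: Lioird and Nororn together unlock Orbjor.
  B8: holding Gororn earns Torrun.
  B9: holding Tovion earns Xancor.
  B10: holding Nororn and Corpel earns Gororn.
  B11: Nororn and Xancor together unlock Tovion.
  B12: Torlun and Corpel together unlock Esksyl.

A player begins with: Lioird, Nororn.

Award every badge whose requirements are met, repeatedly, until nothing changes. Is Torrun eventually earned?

With Lioird and Nororn, Orbjor is earned (B7).
With Orbjor and Nororn, Corpel is earned (B4).
With Nororn and Corpel, Gororn is earned (B10).
With Gororn, Torrun is earned (B8).

Yes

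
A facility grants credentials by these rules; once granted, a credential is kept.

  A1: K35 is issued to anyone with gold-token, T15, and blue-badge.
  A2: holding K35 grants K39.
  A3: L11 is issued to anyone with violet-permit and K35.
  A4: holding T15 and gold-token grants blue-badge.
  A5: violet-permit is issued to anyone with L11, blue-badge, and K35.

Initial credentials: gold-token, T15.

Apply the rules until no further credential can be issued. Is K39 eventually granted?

Yes

Holding T15 and gold-token grants blue-badge (A4).
Holding gold-token, T15, and blue-badge grants K35 (A1).
Holding K35 grants K39 (A2).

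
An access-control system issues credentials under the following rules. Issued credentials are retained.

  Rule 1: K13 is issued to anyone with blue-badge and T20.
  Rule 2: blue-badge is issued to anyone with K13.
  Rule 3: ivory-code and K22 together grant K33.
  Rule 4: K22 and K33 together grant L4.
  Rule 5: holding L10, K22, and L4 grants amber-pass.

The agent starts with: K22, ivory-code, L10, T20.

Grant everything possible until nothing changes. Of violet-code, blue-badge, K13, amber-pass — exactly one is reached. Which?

Holding ivory-code and K22 grants K33 (Rule 3).
Holding K22 and K33 grants L4 (Rule 4).
Holding L10, K22, and L4 grants amber-pass (Rule 5).
No rule produces violet-code, and it is not given. K13 would need blue-badge and T20 (Rule 1), but blue-badge is never granted. blue-badge would need K13 (Rule 2), but K13 is never granted.

amber-pass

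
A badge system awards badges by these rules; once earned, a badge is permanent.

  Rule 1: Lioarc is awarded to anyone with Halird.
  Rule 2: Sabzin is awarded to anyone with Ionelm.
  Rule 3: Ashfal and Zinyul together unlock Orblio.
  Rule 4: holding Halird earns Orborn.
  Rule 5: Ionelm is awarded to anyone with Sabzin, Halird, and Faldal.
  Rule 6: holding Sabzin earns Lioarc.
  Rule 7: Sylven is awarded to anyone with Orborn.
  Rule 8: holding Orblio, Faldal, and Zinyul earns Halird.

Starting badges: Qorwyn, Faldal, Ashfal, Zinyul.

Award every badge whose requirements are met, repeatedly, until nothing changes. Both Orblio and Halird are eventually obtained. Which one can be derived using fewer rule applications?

Orblio

Orblio: With Ashfal and Zinyul, Orblio is earned (Rule 3). [1 rule application]
Halird: With Ashfal and Zinyul, Orblio is earned (Rule 3). With Orblio, Faldal, and Zinyul, Halird is earned (Rule 8). [2 rule applications]
Orblio needs fewer.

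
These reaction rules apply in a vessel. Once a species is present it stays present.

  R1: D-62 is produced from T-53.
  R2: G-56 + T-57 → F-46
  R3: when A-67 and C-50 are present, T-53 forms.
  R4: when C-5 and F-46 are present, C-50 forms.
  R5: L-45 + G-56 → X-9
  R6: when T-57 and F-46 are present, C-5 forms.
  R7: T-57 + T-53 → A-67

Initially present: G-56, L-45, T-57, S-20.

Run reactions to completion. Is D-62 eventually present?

No

D-62 would need T-53 (R1), but T-53 never forms.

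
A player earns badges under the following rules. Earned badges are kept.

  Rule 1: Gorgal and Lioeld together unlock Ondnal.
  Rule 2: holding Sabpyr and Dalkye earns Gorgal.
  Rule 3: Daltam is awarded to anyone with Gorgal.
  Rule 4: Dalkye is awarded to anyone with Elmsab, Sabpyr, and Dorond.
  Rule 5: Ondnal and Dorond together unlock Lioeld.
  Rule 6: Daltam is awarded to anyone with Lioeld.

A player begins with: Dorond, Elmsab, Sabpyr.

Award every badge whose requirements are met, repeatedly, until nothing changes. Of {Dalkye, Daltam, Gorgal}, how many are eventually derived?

With Elmsab, Sabpyr, and Dorond, Dalkye is earned (Rule 4).
With Sabpyr and Dalkye, Gorgal is earned (Rule 2).
With Gorgal, Daltam is earned (Rule 3).
Dalkye: reached.
Daltam: reached.
Gorgal: reached.
All 3 are reached.

3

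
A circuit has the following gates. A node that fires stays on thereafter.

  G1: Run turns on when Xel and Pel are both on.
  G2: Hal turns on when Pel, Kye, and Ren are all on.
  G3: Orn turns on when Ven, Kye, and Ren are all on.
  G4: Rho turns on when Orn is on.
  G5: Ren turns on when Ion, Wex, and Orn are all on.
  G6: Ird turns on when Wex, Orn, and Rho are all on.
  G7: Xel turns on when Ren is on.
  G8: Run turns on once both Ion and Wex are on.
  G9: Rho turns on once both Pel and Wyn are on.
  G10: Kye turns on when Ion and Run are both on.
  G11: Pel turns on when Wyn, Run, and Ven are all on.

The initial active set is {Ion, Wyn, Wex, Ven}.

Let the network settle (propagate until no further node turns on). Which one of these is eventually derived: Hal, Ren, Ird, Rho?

Rho

Ion and Wex are on, so Run turns on (G8).
G11: Wyn, Run, and Ven on → Pel on.
G9: Pel and Wyn on → Rho on.
Ren would need Ion, Wex, and Orn (G5), but Orn never turns on. Ird would need Wex, Orn, and Rho (G6), but Orn never turns on. Hal would need Pel, Kye, and Ren (G2), but Ren never turns on.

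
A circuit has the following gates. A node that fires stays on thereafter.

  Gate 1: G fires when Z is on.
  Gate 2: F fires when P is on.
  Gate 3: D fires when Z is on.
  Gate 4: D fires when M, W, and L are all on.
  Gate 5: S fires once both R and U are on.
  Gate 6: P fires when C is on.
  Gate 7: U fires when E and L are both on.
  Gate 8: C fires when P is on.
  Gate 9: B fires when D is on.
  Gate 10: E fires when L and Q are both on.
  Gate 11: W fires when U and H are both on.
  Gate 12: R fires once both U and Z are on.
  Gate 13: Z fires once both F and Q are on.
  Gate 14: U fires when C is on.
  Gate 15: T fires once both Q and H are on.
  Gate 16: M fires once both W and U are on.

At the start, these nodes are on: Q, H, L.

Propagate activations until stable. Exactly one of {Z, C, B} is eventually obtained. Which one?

L and Q are on, so E fires (Gate 10).
Gate 7: E and L on → U on.
Gate 11: U and H on → W on.
Gate 16: W and U on → M on.
M, W, and L are on, so D fires (Gate 4).
Gate 9: D on → B on.
Z would need F and Q (Gate 13), but F never turns on. C would need P (Gate 8), but P never turns on.

B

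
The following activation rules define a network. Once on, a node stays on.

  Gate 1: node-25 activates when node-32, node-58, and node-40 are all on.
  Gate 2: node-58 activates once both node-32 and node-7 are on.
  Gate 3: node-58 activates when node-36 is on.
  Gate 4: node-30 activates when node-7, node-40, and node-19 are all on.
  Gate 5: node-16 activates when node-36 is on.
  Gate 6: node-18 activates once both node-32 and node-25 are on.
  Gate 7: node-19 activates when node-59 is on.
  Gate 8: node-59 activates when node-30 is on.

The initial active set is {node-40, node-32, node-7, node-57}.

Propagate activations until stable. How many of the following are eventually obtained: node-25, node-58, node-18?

3

node-32 and node-7 are on, so node-58 activates (Gate 2).
node-32, node-58, and node-40 are on, so node-25 activates (Gate 1).
Gate 6: node-32 and node-25 on → node-18 on.
node-25: reached.
node-58: reached.
node-18: reached.
All 3 are reached.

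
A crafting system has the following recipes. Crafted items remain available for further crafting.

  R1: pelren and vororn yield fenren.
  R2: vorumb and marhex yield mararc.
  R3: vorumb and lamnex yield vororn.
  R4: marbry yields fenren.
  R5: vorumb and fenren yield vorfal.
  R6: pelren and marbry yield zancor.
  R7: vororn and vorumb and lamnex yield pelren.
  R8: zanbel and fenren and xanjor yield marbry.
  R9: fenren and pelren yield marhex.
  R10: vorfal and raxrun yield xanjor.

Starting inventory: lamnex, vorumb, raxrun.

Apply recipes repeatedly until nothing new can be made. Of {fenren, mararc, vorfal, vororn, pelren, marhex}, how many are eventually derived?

Using R3, vorumb and lamnex make vororn.
Using R7, vororn, vorumb, and lamnex make pelren.
pelren and vororn → fenren (R1).
Using R9, fenren and pelren make marhex.
vorumb and fenren → vorfal (R5).
vorumb and marhex → mararc (R2).
fenren: reached.
mararc: reached.
vorfal: reached.
vororn: reached.
pelren: reached.
marhex: reached.
All 6 are reached.

6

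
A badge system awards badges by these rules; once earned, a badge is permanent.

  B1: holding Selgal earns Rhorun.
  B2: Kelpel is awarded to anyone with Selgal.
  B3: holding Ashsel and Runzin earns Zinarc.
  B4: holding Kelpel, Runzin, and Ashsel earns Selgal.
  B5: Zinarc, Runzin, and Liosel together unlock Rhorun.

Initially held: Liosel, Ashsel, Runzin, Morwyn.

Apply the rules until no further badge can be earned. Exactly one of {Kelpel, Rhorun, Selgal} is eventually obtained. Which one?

Rhorun

With Ashsel and Runzin, Zinarc is earned (B3).
With Zinarc, Runzin, and Liosel, Rhorun is earned (B5).
Selgal would need Kelpel, Runzin, and Ashsel (B4), but Kelpel is never earned. Kelpel would need Selgal (B2), but Selgal is never earned.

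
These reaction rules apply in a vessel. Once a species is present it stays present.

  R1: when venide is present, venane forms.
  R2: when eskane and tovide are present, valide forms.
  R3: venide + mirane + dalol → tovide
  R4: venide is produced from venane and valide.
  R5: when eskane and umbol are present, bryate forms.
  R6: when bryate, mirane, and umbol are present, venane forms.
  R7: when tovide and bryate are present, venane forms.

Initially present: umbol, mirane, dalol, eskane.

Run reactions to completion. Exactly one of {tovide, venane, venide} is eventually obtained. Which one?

eskane and umbol present → bryate forms (R5).
bryate, mirane, and umbol present → venane forms (R6).
tovide would need venide, mirane, and dalol (R3), but venide never forms. venide would need venane and valide (R4), but valide never forms.

venane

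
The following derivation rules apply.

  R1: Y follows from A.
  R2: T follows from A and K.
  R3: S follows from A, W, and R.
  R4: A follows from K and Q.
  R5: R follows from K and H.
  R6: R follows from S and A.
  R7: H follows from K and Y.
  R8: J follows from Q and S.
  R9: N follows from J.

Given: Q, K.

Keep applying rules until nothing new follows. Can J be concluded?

J would need Q and S (R8), but S is never established.

No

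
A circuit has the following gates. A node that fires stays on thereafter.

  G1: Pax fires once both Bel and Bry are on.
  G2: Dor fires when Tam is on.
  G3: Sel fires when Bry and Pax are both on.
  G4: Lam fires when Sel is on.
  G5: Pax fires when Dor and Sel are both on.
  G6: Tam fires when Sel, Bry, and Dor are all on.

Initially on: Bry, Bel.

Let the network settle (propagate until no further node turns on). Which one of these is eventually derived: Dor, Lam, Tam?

Lam

Bel and Bry are on, so Pax fires (G1).
G3: Bry and Pax on → Sel on.
Sel is on, so Lam fires (G4).
Tam would need Sel, Bry, and Dor (G6), but Dor never turns on. Dor would need Tam (G2), but Tam never turns on.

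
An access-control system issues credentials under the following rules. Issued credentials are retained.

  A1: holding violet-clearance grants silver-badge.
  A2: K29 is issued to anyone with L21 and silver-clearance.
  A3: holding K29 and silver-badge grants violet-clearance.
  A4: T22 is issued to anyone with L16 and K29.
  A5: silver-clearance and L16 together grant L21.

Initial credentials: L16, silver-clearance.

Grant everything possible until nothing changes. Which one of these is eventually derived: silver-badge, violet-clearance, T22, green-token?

T22

Holding silver-clearance and L16 grants L21 (A5).
Holding L21 and silver-clearance grants K29 (A2).
Holding L16 and K29 grants T22 (A4).
No rule produces green-token, and it is not given. violet-clearance would need K29 and silver-badge (A3), but silver-badge is never granted. silver-badge would need violet-clearance (A1), but violet-clearance is never granted.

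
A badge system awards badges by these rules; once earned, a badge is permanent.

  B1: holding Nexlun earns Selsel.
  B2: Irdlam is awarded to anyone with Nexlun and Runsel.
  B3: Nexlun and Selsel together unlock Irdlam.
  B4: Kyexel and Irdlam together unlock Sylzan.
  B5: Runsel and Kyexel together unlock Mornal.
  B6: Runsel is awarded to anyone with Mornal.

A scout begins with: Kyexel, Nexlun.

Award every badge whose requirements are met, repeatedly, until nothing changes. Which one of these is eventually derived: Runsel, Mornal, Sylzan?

With Nexlun, Selsel is earned (B1).
With Nexlun and Selsel, Irdlam is earned (B3).
With Kyexel and Irdlam, Sylzan is earned (B4).
Mornal would need Runsel and Kyexel (B5), but Runsel is never earned. Runsel would need Mornal (B6), but Mornal is never earned.

Sylzan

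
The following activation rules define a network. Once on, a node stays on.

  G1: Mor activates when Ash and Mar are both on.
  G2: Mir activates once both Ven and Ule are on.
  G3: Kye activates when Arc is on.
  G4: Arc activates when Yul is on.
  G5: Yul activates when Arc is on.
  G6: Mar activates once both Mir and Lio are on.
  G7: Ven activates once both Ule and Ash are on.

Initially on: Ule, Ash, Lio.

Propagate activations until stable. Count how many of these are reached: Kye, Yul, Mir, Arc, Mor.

2

G7: Ule and Ash on → Ven on.
Ven and Ule are on, so Mir activates (G2).
G6: Mir and Lio on → Mar on.
G1: Ash and Mar on → Mor on.
Kye would need Arc (G3), but Arc never turns on.
Yul would need Arc (G5), but Arc never turns on.
Mir: reached.
Arc would need Yul (G4), but Yul never turns on.
Mor: reached.
Reached: Mir and Mor — 2 of the 5.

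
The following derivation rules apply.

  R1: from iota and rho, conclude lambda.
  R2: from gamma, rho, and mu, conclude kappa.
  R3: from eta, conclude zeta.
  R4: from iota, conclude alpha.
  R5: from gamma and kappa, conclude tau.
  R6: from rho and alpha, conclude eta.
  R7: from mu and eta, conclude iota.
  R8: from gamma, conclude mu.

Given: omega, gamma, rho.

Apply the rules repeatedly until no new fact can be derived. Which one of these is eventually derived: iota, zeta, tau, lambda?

tau

gamma holds, so mu follows (R8).
gamma, rho, and mu hold, so kappa follows (R2).
gamma and kappa hold, so tau follows (R5).
zeta would need eta (R3), but eta is never established. lambda would need iota and rho (R1), but iota is never established. iota would need mu and eta (R7), but eta is never established.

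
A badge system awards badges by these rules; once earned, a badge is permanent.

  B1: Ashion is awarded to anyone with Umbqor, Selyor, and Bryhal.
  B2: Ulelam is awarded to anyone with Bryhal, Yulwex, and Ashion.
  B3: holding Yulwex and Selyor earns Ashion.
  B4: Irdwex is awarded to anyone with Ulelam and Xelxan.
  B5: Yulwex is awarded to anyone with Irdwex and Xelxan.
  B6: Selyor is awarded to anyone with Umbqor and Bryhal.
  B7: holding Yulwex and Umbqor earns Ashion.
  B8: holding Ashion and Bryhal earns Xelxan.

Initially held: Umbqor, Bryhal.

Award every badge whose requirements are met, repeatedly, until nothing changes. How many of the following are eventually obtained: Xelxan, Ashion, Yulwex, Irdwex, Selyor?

3

With Umbqor and Bryhal, Selyor is earned (B6).
With Umbqor, Selyor, and Bryhal, Ashion is earned (B1).
With Ashion and Bryhal, Xelxan is earned (B8).
Xelxan: reached.
Ashion: reached.
Yulwex would need Irdwex and Xelxan (B5), but Irdwex is never earned.
Irdwex would need Ulelam and Xelxan (B4), but Ulelam is never earned.
Selyor: reached.
Reached: Xelxan, Ashion, and Selyor — 3 of the 5.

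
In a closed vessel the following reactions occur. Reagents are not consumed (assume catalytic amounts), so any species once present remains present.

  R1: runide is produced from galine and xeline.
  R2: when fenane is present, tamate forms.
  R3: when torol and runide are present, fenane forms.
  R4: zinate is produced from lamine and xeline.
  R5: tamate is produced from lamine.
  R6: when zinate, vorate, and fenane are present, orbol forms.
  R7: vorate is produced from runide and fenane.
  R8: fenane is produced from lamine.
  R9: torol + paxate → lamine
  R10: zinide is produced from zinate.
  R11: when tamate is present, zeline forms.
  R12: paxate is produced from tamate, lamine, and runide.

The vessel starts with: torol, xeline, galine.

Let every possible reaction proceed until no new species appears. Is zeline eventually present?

galine and xeline present → runide forms (R1).
torol and runide present → fenane forms (R3).
fenane present → tamate forms (R2).
tamate present → zeline forms (R11).

Yes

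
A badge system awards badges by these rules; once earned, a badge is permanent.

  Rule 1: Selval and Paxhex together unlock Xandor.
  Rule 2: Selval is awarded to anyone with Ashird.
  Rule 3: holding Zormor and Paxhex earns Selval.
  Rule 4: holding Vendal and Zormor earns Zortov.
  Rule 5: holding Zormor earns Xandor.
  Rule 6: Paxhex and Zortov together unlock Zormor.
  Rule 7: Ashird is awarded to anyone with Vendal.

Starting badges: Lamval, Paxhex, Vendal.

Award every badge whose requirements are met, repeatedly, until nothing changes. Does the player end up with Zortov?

No

Zortov would need Vendal and Zormor (Rule 4), but Zormor is never earned.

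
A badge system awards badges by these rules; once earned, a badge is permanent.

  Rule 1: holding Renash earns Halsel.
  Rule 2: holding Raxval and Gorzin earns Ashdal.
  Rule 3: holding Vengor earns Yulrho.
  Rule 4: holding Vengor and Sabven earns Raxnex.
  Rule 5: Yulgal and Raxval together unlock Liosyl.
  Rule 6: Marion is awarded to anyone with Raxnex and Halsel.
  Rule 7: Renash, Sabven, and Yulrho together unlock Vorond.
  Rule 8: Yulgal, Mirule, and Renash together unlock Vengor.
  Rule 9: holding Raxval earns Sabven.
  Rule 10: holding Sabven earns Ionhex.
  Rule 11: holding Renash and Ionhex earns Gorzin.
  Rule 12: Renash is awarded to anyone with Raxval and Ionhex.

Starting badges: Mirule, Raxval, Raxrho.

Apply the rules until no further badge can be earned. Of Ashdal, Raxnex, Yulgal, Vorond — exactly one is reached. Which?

Ashdal

With Raxval, Sabven is earned (Rule 9).
With Sabven, Ionhex is earned (Rule 10).
With Raxval and Ionhex, Renash is earned (Rule 12).
With Renash and Ionhex, Gorzin is earned (Rule 11).
With Raxval and Gorzin, Ashdal is earned (Rule 2).
No rule produces Yulgal, and it is not given. Vorond would need Renash, Sabven, and Yulrho (Rule 7), but Yulrho is never earned. Raxnex would need Vengor and Sabven (Rule 4), but Vengor is never earned.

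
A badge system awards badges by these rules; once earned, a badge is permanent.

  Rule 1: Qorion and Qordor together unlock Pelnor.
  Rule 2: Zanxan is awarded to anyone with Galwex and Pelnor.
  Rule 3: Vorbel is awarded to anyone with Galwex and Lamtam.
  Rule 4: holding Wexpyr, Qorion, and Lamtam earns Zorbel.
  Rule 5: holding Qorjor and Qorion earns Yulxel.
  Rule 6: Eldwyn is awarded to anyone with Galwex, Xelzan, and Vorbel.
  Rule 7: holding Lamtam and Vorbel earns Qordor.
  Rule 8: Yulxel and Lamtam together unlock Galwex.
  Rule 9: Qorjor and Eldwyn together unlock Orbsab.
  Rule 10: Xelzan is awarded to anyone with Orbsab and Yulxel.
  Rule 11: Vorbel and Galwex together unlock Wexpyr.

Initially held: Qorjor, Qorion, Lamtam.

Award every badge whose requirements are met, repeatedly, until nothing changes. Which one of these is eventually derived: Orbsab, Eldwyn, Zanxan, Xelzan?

With Qorjor and Qorion, Yulxel is earned (Rule 5).
With Yulxel and Lamtam, Galwex is earned (Rule 8).
With Galwex and Lamtam, Vorbel is earned (Rule 3).
With Lamtam and Vorbel, Qordor is earned (Rule 7).
With Qorion and Qordor, Pelnor is earned (Rule 1).
With Galwex and Pelnor, Zanxan is earned (Rule 2).
Eldwyn would need Galwex, Xelzan, and Vorbel (Rule 6), but Xelzan is never earned. Xelzan would need Orbsab and Yulxel (Rule 10), but Orbsab is never earned. Orbsab would need Qorjor and Eldwyn (Rule 9), but Eldwyn is never earned.

Zanxan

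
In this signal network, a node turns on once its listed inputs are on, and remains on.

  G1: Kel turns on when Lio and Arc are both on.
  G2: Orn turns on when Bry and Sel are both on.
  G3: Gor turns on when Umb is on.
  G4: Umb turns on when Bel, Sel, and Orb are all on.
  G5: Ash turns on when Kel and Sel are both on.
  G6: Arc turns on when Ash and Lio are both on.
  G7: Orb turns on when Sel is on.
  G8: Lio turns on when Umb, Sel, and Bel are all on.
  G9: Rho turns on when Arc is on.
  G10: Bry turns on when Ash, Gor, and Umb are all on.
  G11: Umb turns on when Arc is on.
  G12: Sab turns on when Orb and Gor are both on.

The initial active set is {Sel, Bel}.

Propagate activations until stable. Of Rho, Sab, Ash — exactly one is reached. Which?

G7: Sel on → Orb on.
G4: Bel, Sel, and Orb on → Umb on.
G3: Umb on → Gor on.
Orb and Gor are on, so Sab turns on (G12).
Ash would need Kel and Sel (G5), but Kel never turns on. Rho would need Arc (G9), but Arc never turns on.

Sab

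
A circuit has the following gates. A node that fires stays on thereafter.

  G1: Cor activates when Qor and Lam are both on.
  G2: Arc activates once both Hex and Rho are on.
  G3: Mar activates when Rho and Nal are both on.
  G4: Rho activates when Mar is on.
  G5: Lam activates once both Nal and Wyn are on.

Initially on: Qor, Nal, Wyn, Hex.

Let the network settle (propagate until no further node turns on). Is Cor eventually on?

G5: Nal and Wyn on → Lam on.
G1: Qor and Lam on → Cor on.

Yes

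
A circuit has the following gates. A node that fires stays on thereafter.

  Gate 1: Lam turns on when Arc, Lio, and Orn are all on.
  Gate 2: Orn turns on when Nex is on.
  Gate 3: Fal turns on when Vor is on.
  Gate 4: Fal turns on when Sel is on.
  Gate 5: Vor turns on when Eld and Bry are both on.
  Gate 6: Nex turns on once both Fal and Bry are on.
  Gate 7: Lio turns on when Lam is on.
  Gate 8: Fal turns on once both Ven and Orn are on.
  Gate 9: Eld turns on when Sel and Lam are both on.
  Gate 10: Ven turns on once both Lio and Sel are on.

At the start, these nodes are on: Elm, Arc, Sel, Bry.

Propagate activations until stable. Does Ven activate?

No

Ven would need Lio and Sel (Gate 10), but Lio never turns on.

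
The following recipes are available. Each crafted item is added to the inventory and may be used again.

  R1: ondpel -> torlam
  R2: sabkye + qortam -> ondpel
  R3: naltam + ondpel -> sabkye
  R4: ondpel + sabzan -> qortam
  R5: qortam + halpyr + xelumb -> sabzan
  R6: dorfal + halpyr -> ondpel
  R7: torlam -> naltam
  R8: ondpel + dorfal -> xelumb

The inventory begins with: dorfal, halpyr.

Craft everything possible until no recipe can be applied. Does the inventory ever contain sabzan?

No

sabzan would need qortam, halpyr, and xelumb (R5), but qortam is never obtained.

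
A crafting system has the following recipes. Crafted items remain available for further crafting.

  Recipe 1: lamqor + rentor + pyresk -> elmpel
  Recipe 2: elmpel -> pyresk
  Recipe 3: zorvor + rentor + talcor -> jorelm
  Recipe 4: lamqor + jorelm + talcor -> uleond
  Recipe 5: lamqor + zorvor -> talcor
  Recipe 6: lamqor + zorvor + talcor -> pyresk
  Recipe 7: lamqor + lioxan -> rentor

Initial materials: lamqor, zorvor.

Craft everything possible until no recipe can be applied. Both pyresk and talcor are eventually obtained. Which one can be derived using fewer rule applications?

talcor: Using Recipe 5, lamqor and zorvor make talcor. [1 rule application]
pyresk: Using Recipe 5, lamqor and zorvor make talcor. Using Recipe 6, lamqor, zorvor, and talcor make pyresk. [2 rule applications]
talcor needs fewer.

talcor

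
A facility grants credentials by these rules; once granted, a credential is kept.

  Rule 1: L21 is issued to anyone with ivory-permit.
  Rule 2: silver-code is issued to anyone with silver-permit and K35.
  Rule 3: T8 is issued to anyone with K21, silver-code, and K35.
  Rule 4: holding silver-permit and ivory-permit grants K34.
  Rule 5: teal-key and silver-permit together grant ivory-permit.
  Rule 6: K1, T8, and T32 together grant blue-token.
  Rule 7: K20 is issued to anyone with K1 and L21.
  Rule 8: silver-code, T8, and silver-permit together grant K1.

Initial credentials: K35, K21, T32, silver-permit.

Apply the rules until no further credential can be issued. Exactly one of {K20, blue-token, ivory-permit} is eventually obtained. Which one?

blue-token

Holding silver-permit and K35 grants silver-code (Rule 2).
Holding K21, silver-code, and K35 grants T8 (Rule 3).
Holding silver-code, T8, and silver-permit grants K1 (Rule 8).
Holding K1, T8, and T32 grants blue-token (Rule 6).
ivory-permit would need teal-key and silver-permit (Rule 5), but teal-key is never granted. K20 would need K1 and L21 (Rule 7), but L21 is never granted.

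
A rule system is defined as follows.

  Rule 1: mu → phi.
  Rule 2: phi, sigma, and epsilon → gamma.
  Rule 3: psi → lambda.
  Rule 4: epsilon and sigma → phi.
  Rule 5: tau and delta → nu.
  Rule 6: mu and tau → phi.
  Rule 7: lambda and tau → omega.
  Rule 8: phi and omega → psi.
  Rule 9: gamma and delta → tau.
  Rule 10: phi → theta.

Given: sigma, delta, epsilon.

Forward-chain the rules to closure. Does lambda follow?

lambda would need psi (Rule 3), but psi is never established.

No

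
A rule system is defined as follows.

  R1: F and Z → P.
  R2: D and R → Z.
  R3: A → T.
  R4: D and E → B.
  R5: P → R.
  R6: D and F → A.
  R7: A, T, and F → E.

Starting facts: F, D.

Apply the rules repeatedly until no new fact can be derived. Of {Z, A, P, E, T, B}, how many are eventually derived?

4

From D and F, R6 gives A.
A holds, so T follows (R3).
From A, T, and F, R7 gives E.
D and E hold, so B follows (R4).
Z would need D and R (R2), but R is never established.
A: reached.
P would need F and Z (R1), but Z is never established.
E: reached.
T: reached.
B: reached.
Reached: A, E, T, and B — 4 of the 6.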